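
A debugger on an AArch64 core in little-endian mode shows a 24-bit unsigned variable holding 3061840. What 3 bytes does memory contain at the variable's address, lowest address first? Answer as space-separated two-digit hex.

3061840 in hexadecimal, padded to 24 bits, is 0x2EB850.
Split into bytes (most-significant first): 2E B8 50.
Little-endian stores the least-significant byte at the lowest address.
So at ascending addresses the bytes are 50 B8 2E.

50 B8 2E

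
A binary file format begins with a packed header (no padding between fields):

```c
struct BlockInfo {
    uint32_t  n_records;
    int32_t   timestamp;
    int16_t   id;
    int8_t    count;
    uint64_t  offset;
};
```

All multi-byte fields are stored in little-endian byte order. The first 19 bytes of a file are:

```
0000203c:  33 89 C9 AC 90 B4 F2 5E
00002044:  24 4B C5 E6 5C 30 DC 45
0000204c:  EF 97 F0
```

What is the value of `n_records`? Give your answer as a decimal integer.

2898889011

`n_records` is the first field, at byte offset 0, occupying 4 bytes.
Bytes at offsets 0..3: 33 89 C9 AC.
Little-endian: lowest address holds the least-significant byte.
Reassemble most-significant byte first: AC C9 89 33 → 0xACC98933.
0xACC98933 = 2898889011.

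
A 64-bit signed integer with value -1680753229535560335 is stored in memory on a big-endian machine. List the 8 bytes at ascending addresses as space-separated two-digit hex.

E8 AC C3 D7 BE 71 3D 71

Two's complement of -1680753229535560335 in 64 bits: 1680753229535560335 = 0x17533C28418EC28F; invert → 0xE8ACC3D7BE713D70; add 1 → 0xE8ACC3D7BE713D71.
Split into bytes (most-significant first): E8 AC C3 D7 BE 71 3D 71.
Big-endian: lowest address holds the most-significant byte.
So the memory order matches the most-significant-first order: E8 AC C3 D7 BE 71 3D 71.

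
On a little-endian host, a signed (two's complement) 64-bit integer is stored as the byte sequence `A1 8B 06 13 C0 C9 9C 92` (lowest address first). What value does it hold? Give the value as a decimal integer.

-7882203421015110751

Little-endian: lowest address holds the least-significant byte.
Reassemble most-significant byte first: 92 9C C9 C0 13 06 8B A1 → 0x929CC9C013068BA1.
Top bit is set, so as a signed 64-bit value this is 0x929CC9C013068BA1 − 2^64 = -7882203421015110751.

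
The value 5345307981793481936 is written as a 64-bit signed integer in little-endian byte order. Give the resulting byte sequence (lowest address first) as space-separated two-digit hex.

D0 54 DC ED 49 59 2E 4A

5345307981793481936 in hexadecimal, padded to 64 bits, is 0x4A2E5949EDDC54D0.
Split into bytes (most-significant first): 4A 2E 59 49 ED DC 54 D0.
Little-endian: lowest address holds the least-significant byte.
So at ascending addresses the bytes are D0 54 DC ED 49 59 2E 4A.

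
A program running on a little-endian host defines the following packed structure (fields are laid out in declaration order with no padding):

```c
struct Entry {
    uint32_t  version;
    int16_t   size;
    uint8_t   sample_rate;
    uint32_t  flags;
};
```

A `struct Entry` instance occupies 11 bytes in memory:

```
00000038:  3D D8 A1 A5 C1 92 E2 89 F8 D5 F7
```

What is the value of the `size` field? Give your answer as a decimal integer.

`size` follows `version` (4 bytes), so it starts at byte offset 4 and occupies 2 bytes.
Bytes at offsets 4..5: C1 92.
In little-endian order the low byte comes first in memory.
Reassemble most-significant byte first: 92 C1 → 0x92C1.
Top bit is set, so as a signed 16-bit value this is 0x92C1 − 2^16 = -27967.

-27967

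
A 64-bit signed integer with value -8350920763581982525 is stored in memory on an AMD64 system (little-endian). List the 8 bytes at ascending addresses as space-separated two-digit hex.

C3 18 43 83 CF 91 1B 8C

Two's complement of -8350920763581982525 in 64 bits: 8350920763581982525 = 0x73E46E307CBCE73D; invert → 0x8C1B91CF834318C2; add 1 → 0x8C1B91CF834318C3.
Split into bytes (most-significant first): 8C 1B 91 CF 83 43 18 C3.
In little-endian order the low byte comes first in memory.
So at ascending addresses the bytes are C3 18 43 83 CF 91 1B 8C.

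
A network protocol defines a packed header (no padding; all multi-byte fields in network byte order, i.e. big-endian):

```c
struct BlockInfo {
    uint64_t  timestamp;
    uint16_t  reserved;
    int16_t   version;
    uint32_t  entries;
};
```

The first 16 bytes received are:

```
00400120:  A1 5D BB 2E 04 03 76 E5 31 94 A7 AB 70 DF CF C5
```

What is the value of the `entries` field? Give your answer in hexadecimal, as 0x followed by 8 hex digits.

0x70DFCFC5

`entries` follows `timestamp` (8 B), `reserved` (2 B), `version` (2 B), so it starts at offset 8 + 2 + 2 = 12 and occupies 4 bytes.
Bytes at offsets 12..15: 70 DF CF C5.
Big-endian: lowest address holds the most-significant byte.
The bytes are already most-significant first: 0x70DFCFC5.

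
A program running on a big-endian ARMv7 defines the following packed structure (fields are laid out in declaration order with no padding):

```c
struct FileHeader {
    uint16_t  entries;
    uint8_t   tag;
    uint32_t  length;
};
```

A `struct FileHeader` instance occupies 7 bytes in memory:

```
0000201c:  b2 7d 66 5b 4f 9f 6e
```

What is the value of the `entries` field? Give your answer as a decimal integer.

`entries` is the first field, at byte offset 0, occupying 2 bytes.
Bytes at offsets 0..1: B2 7D.
Big-endian stores the most-significant byte at the lowest address.
The bytes are already most-significant first: 0xB27D.
0xB27D = 45693.

45693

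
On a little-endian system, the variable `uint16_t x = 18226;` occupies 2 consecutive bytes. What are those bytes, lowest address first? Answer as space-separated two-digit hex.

32 47

18226 in hexadecimal, padded to 16 bits, is 0x4732.
Split into bytes (most-significant first): 47 32.
Little-endian: lowest address holds the least-significant byte.
So at ascending addresses the bytes are 32 47.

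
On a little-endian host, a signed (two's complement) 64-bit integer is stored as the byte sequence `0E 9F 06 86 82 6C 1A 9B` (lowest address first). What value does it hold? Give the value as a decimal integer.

Little-endian stores the least-significant byte at the lowest address.
Reassemble most-significant byte first: 9B 1A 6C 82 86 06 9F 0E → 0x9B1A6C8286069F0E.
Top bit is set, so as a signed 64-bit value this is 0x9B1A6C8286069F0E − 2^64 = -7270379340586115314.

-7270379340586115314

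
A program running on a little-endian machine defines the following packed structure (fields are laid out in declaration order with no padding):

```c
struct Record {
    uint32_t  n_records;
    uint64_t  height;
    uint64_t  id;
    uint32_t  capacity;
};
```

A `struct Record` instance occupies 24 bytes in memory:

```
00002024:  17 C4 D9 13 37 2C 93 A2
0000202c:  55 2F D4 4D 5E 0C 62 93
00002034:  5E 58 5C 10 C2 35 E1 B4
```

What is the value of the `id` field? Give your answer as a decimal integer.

1178914365687073886

`id` follows `n_records` (4 B), `height` (8 B), so it starts at offset 4 + 8 = 12 and occupies 8 bytes.
Bytes at offsets 12..19: 5E 0C 62 93 5E 58 5C 10.
Little-endian stores the least-significant byte at the lowest address.
Reassemble most-significant byte first: 10 5C 58 5E 93 62 0C 5E → 0x105C585E93620C5E.
0x105C585E93620C5E = 1178914365687073886.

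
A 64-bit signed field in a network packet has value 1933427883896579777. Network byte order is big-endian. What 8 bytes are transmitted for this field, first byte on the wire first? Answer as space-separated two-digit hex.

1933427883896579777 in hexadecimal, padded to 64 bits, is 0x1AD4EA6AAA7DA6C1.
Split into bytes (most-significant first): 1A D4 EA 6A AA 7D A6 C1.
In big-endian order the high byte comes first in memory.
So the memory order matches the most-significant-first order: 1A D4 EA 6A AA 7D A6 C1.

1A D4 EA 6A AA 7D A6 C1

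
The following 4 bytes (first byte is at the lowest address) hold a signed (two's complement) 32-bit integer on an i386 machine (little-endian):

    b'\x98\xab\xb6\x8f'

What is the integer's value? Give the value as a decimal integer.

In little-endian order the low byte comes first in memory.
Reassemble most-significant byte first: 8F B6 AB 98 → 0x8FB6AB98.
Top bit is set, so as a signed 32-bit value this is 0x8FB6AB98 − 2^32 = -1883853928.

-1883853928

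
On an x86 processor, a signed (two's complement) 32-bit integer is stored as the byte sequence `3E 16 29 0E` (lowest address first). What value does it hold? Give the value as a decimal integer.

In little-endian order the low byte comes first in memory.
Reassemble most-significant byte first: 0E 29 16 3E → 0x0E29163E.
0x0E29163E = 237573694.

237573694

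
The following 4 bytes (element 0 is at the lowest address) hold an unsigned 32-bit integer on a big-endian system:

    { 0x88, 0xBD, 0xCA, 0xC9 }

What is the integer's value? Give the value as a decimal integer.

2294139593

Big-endian: lowest address holds the most-significant byte.
The bytes are already most-significant first: 0x88BDCAC9.
0x88BDCAC9 = 2294139593.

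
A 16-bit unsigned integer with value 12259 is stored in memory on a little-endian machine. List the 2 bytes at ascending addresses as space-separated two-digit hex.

12259 in hexadecimal, padded to 16 bits, is 0x2FE3.
Split into bytes (most-significant first): 2F E3.
Little-endian: lowest address holds the least-significant byte.
So at ascending addresses the bytes are E3 2F.

E3 2F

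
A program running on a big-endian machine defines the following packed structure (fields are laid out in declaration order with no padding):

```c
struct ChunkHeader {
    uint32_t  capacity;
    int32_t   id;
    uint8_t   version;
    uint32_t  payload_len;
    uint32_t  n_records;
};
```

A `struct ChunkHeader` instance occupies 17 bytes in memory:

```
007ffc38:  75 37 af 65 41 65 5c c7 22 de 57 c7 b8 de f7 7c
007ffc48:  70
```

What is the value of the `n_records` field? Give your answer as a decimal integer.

3740761200

`n_records` follows `capacity` (4 B), `id` (4 B), `version` (1 B), `payload_len` (4 B), so it starts at offset 4 + 4 + 1 + 4 = 13 and occupies 4 bytes.
Bytes at offsets 13..16: DE F7 7C 70.
Big-endian: lowest address holds the most-significant byte.
The bytes are already most-significant first: 0xDEF77C70.
0xDEF77C70 = 3740761200.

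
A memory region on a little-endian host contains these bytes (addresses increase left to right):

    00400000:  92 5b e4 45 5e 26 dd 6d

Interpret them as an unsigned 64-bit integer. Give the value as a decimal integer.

7916525906328574866

Little-endian stores the least-significant byte at the lowest address.
Reassemble most-significant byte first: 6D DD 26 5E 45 E4 5B 92 → 0x6DDD265E45E45B92.
0x6DDD265E45E45B92 = 7916525906328574866.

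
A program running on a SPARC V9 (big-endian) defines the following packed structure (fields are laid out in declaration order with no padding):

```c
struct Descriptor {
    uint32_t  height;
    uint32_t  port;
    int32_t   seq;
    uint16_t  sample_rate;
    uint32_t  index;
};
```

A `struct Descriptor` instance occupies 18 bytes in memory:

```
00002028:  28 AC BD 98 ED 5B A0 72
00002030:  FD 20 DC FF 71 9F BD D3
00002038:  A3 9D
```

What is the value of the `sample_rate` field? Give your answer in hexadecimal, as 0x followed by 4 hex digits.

0x719F

`sample_rate` follows `height` (4 B), `port` (4 B), `seq` (4 B), so it starts at offset 4 + 4 + 4 = 12 and occupies 2 bytes.
Bytes at offsets 12..13: 71 9F.
Big-endian stores the most-significant byte at the lowest address.
The bytes are already most-significant first: 0x719F.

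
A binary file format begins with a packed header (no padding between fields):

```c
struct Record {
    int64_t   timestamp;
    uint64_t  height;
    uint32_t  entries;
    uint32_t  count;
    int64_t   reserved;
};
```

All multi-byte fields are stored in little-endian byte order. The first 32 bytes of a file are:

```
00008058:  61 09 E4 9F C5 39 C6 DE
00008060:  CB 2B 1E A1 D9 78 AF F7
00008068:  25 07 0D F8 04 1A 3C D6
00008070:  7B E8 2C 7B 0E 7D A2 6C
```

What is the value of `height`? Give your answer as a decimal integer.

`height` follows `timestamp` (8 bytes), so it starts at byte offset 8 and occupies 8 bytes.
Bytes at offsets 8..15: CB 2B 1E A1 D9 78 AF F7.
In little-endian order the low byte comes first in memory.
Reassemble most-significant byte first: F7 AF 78 D9 A1 1E 2B CB → 0xF7AF78D9A11E2BCB.
0xF7AF78D9A11E2BCB = 17847616724398910411.

17847616724398910411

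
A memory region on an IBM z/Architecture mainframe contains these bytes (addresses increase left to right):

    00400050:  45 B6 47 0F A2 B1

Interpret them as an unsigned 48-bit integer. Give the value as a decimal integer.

76649178571441

In big-endian order the high byte comes first in memory.
The bytes are already most-significant first: 0x45B6470FA2B1.
0x45B6470FA2B1 = 76649178571441.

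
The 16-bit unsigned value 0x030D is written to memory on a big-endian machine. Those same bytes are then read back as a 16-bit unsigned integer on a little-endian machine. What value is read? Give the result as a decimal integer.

Stored big-endian, the bytes at ascending addresses are 03 0D.
Read back as little-endian, the first byte is least significant, giving 0x0D03.
0x0D03 = 3331.

3331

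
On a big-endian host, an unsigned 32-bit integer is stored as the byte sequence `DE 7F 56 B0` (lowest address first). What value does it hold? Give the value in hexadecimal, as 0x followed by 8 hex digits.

0xDE7F56B0

In big-endian order the high byte comes first in memory.
The bytes are already most-significant first: 0xDE7F56B0.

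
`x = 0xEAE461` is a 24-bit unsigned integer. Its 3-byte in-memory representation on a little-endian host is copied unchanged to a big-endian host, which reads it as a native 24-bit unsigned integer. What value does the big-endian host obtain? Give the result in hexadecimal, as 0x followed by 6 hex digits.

Stored little-endian, the bytes at ascending addresses are 61 E4 EA.
Read back as big-endian, the last byte is least significant, giving 0x61E4EA.

0x61E4EA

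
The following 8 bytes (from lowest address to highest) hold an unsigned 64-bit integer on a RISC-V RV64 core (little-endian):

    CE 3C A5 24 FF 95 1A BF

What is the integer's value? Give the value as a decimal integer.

Little-endian stores the least-significant byte at the lowest address.
Reassemble most-significant byte first: BF 1A 95 FF 24 A5 3C CE → 0xBF1A95FF24A53CCE.
0xBF1A95FF24A53CCE = 13770483733702720718.

13770483733702720718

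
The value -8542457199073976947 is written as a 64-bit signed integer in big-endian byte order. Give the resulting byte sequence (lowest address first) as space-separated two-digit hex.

89 73 18 6F F4 37 9D 8D

Two's complement of -8542457199073976947 in 64 bits: 8542457199073976947 = 0x768CE7900BC86273; invert → 0x8973186FF4379D8C; add 1 → 0x8973186FF4379D8D.
Split into bytes (most-significant first): 89 73 18 6F F4 37 9D 8D.
Big-endian: lowest address holds the most-significant byte.
So the memory order matches the most-significant-first order: 89 73 18 6F F4 37 9D 8D.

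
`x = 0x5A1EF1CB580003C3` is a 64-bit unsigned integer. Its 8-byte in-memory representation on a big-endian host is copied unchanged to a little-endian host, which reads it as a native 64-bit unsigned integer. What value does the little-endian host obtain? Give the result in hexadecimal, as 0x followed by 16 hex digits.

Stored big-endian, the bytes at ascending addresses are 5A 1E F1 CB 58 00 03 C3.
Read back as little-endian, the first byte is least significant, giving 0xC3030058CBF11E5A.

0xC3030058CBF11E5A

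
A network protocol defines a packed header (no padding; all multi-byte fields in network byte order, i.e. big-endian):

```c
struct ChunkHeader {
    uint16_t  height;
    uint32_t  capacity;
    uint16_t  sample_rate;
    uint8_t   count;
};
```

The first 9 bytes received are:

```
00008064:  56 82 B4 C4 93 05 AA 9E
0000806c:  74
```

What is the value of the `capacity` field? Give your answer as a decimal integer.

3032781573

`capacity` follows `height` (2 bytes), so it starts at byte offset 2 and occupies 4 bytes.
Bytes at offsets 2..5: B4 C4 93 05.
In big-endian order the high byte comes first in memory.
The bytes are already most-significant first: 0xB4C49305.
0xB4C49305 = 3032781573.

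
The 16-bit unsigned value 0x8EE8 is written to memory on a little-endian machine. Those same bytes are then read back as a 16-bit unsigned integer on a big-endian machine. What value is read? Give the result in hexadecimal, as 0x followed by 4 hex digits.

Stored little-endian, the bytes at ascending addresses are E8 8E.
Read back as big-endian, the last byte is least significant, giving 0xE88E.

0xE88E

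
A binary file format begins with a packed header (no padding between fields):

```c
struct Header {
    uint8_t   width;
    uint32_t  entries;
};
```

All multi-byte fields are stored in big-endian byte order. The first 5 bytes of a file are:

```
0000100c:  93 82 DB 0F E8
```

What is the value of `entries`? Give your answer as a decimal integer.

2195394536

`entries` follows `width` (1 byte), so it starts at byte offset 1 and occupies 4 bytes.
Bytes at offsets 1..4: 82 DB 0F E8.
Big-endian: lowest address holds the most-significant byte.
The bytes are already most-significant first: 0x82DB0FE8.
0x82DB0FE8 = 2195394536.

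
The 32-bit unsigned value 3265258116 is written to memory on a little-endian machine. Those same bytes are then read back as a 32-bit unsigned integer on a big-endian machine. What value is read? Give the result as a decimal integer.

3265258116 in 32-bit hexadecimal is 0xC29FE284.
Stored little-endian, the bytes at ascending addresses are 84 E2 9F C2.
Read back as big-endian, the last byte is least significant, giving 0x84E29FC2.
0x84E29FC2 = 2229444546.

2229444546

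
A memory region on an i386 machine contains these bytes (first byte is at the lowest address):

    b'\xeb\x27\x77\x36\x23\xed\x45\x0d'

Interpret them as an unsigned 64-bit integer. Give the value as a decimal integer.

In little-endian order the low byte comes first in memory.
Reassemble most-significant byte first: 0D 45 ED 23 36 77 27 EB → 0x0D45ED23367727EB.
0x0D45ED23367727EB = 956431231379515371.

956431231379515371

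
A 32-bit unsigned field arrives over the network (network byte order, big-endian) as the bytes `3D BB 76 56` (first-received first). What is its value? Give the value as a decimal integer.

In big-endian order the high byte comes first in memory.
The bytes are already most-significant first: 0x3DBB7656.
0x3DBB7656 = 1035695702.

1035695702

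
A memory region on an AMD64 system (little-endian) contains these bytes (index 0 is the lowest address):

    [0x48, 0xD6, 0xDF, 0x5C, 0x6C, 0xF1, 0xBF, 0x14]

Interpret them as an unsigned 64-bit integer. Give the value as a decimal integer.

Little-endian stores the least-significant byte at the lowest address.
Reassemble most-significant byte first: 14 BF F1 6C 5C DF D6 48 → 0x14BFF16C5CDFD648.
0x14BFF16C5CDFD648 = 1495179049027229256.

1495179049027229256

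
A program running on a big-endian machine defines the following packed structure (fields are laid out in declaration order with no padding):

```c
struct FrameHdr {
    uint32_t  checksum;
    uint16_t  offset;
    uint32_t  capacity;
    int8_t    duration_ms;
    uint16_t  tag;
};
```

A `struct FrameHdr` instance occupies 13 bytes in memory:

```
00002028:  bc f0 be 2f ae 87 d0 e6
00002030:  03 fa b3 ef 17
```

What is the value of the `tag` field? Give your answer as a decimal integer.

61207

`tag` follows `checksum` (4 B), `offset` (2 B), `capacity` (4 B), `duration_ms` (1 B), so it starts at offset 4 + 2 + 4 + 1 = 11 and occupies 2 bytes.
Bytes at offsets 11..12: EF 17.
Big-endian stores the most-significant byte at the lowest address.
The bytes are already most-significant first: 0xEF17.
0xEF17 = 61207.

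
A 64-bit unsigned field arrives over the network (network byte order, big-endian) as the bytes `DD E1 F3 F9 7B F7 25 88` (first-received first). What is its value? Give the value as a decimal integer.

15988328404994172296

In big-endian order the high byte comes first in memory.
The bytes are already most-significant first: 0xDDE1F3F97BF72588.
0xDDE1F3F97BF72588 = 15988328404994172296.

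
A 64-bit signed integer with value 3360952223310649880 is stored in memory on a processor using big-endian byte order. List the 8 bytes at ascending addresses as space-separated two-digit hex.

2E A4 80 3D 71 7D 9A 18

3360952223310649880 in hexadecimal, padded to 64 bits, is 0x2EA4803D717D9A18.
Split into bytes (most-significant first): 2E A4 80 3D 71 7D 9A 18.
Big-endian: lowest address holds the most-significant byte.
So the memory order matches the most-significant-first order: 2E A4 80 3D 71 7D 9A 18.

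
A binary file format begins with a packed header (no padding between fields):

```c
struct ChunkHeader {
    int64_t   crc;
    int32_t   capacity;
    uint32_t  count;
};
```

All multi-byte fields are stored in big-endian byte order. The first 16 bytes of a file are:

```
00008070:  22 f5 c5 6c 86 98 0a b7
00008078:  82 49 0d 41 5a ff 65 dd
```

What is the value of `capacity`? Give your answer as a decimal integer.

`capacity` follows `crc` (8 bytes), so it starts at byte offset 8 and occupies 4 bytes.
Bytes at offsets 8..11: 82 49 0D 41.
Big-endian: lowest address holds the most-significant byte.
The bytes are already most-significant first: 0x82490D41.
Top bit is set, so as a signed 32-bit value this is 0x82490D41 − 2^32 = -2109141695.

-2109141695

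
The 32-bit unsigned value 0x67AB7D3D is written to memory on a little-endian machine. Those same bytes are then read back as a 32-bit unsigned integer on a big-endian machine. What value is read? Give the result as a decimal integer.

Stored little-endian, the bytes at ascending addresses are 3D 7D AB 67.
Read back as big-endian, the last byte is least significant, giving 0x3D7DAB67.
0x3D7DAB67 = 1031646055.

1031646055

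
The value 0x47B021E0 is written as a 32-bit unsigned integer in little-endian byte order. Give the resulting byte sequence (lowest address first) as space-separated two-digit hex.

Split into bytes (most-significant first): 47 B0 21 E0.
Little-endian: lowest address holds the least-significant byte.
So at ascending addresses the bytes are E0 21 B0 47.

E0 21 B0 47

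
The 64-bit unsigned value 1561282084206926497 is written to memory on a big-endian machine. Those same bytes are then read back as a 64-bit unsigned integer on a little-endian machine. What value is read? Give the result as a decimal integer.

1561282084206926497 in 64-bit hexadecimal is 0x15AAC9C89755DAA1.
Stored big-endian, the bytes at ascending addresses are 15 AA C9 C8 97 55 DA A1.
Read back as little-endian, the first byte is least significant, giving 0xA1DA5597C8C9AA15.
0xA1DA5597C8C9AA15 = 11662728295426402837.

11662728295426402837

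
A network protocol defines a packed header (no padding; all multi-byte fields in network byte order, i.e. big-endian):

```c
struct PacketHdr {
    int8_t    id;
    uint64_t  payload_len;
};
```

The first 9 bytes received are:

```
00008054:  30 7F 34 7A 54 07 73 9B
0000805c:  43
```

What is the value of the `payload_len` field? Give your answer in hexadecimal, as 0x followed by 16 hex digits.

`payload_len` follows `id` (1 byte), so it starts at byte offset 1 and occupies 8 bytes.
Bytes at offsets 1..8: 7F 34 7A 54 07 73 9B 43.
Big-endian: lowest address holds the most-significant byte.
The bytes are already most-significant first: 0x7F347A5407739B43.

0x7F347A5407739B43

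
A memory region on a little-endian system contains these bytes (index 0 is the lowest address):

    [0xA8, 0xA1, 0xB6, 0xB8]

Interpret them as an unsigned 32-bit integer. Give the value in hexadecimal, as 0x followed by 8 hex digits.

In little-endian order the low byte comes first in memory.
Reassemble most-significant byte first: B8 B6 A1 A8 → 0xB8B6A1A8.

0xB8B6A1A8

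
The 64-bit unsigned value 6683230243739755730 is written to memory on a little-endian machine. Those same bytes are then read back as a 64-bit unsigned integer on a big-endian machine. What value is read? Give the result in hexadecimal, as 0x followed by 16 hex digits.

0xD26441567F9ABF5C

6683230243739755730 in 64-bit hexadecimal is 0x5CBF9A7F564164D2.
Stored little-endian, the bytes at ascending addresses are D2 64 41 56 7F 9A BF 5C.
Read back as big-endian, the last byte is least significant, giving 0xD26441567F9ABF5C.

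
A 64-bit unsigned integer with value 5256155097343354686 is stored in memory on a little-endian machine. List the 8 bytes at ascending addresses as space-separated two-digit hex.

5256155097343354686 in hexadecimal, padded to 64 bits, is 0x48F19D367582673E.
Split into bytes (most-significant first): 48 F1 9D 36 75 82 67 3E.
Little-endian stores the least-significant byte at the lowest address.
So at ascending addresses the bytes are 3E 67 82 75 36 9D F1 48.

3E 67 82 75 36 9D F1 48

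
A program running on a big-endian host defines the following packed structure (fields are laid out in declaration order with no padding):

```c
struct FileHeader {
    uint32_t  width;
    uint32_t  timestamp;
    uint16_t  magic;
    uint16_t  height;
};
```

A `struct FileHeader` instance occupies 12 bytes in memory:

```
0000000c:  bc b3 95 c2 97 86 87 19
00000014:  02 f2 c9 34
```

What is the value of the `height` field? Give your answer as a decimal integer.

`height` follows `width` (4 B), `timestamp` (4 B), `magic` (2 B), so it starts at offset 4 + 4 + 2 = 10 and occupies 2 bytes.
Bytes at offsets 10..11: C9 34.
Big-endian stores the most-significant byte at the lowest address.
The bytes are already most-significant first: 0xC934.
0xC934 = 51508.

51508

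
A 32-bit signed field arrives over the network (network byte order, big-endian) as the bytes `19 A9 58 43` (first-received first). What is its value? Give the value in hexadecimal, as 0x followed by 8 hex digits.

Big-endian stores the most-significant byte at the lowest address.
The bytes are already most-significant first: 0x19A95843.

0x19A95843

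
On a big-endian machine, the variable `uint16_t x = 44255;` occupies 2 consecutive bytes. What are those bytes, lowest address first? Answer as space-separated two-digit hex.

44255 in hexadecimal, padded to 16 bits, is 0xACDF.
Split into bytes (most-significant first): AC DF.
In big-endian order the high byte comes first in memory.
So the memory order matches the most-significant-first order: AC DF.

AC DF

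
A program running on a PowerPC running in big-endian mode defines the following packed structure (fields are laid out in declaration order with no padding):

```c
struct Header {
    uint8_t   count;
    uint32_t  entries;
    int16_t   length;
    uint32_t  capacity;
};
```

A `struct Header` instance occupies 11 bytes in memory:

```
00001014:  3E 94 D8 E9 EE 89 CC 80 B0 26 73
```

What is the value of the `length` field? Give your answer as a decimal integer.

-30260

`length` follows `count` (1 B), `entries` (4 B), so it starts at offset 1 + 4 = 5 and occupies 2 bytes.
Bytes at offsets 5..6: 89 CC.
Big-endian stores the most-significant byte at the lowest address.
The bytes are already most-significant first: 0x89CC.
Top bit is set, so as a signed 16-bit value this is 0x89CC − 2^16 = -30260.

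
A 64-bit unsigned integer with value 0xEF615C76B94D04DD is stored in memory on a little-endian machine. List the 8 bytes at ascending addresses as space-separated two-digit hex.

Split into bytes (most-significant first): EF 61 5C 76 B9 4D 04 DD.
In little-endian order the low byte comes first in memory.
So at ascending addresses the bytes are DD 04 4D B9 76 5C 61 EF.

DD 04 4D B9 76 5C 61 EF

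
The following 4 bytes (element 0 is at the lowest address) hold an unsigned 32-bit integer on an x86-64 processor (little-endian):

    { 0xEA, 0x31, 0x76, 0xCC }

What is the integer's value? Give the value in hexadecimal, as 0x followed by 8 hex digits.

0xCC7631EA

In little-endian order the low byte comes first in memory.
Reassemble most-significant byte first: CC 76 31 EA → 0xCC7631EA.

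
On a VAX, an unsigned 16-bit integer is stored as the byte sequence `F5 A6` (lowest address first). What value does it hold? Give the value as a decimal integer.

42741

Little-endian stores the least-significant byte at the lowest address.
Reassemble most-significant byte first: A6 F5 → 0xA6F5.
0xA6F5 = 42741.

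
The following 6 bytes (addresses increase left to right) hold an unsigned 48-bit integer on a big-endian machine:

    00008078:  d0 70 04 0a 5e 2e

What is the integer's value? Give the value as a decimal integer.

229179522702894

Big-endian stores the most-significant byte at the lowest address.
The bytes are already most-significant first: 0xD070040A5E2E.
0xD070040A5E2E = 229179522702894.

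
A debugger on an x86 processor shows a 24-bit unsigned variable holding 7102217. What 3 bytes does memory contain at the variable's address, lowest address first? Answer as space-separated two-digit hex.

7102217 in hexadecimal, padded to 24 bits, is 0x6C5F09.
Split into bytes (most-significant first): 6C 5F 09.
In little-endian order the low byte comes first in memory.
So at ascending addresses the bytes are 09 5F 6C.

09 5F 6C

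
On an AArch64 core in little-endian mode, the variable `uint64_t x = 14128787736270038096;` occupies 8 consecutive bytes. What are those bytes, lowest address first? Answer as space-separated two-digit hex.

14128787736270038096 in hexadecimal, padded to 64 bits, is 0xC4138996AF456450.
Split into bytes (most-significant first): C4 13 89 96 AF 45 64 50.
Little-endian stores the least-significant byte at the lowest address.
So at ascending addresses the bytes are 50 64 45 AF 96 89 13 C4.

50 64 45 AF 96 89 13 C4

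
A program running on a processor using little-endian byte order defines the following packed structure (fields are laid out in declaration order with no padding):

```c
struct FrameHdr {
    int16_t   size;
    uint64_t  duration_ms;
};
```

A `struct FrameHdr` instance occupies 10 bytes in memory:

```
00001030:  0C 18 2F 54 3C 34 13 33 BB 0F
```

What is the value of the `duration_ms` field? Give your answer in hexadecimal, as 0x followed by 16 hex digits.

0x0FBB3313343C542F

`duration_ms` follows `size` (2 bytes), so it starts at byte offset 2 and occupies 8 bytes.
Bytes at offsets 2..9: 2F 54 3C 34 13 33 BB 0F.
Little-endian: lowest address holds the least-significant byte.
Reassemble most-significant byte first: 0F BB 33 13 34 3C 54 2F → 0x0FBB3313343C542F.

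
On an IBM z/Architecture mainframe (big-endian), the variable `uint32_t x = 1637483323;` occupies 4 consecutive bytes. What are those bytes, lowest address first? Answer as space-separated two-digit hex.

1637483323 in hexadecimal, padded to 32 bits, is 0x619A033B.
Split into bytes (most-significant first): 61 9A 03 3B.
Big-endian stores the most-significant byte at the lowest address.
So the memory order matches the most-significant-first order: 61 9A 03 3B.

61 9A 03 3B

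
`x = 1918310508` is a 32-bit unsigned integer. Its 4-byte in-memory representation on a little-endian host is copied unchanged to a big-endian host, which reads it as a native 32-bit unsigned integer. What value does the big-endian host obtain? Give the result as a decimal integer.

1918310508 in 32-bit hexadecimal is 0x7257186C.
Stored little-endian, the bytes at ascending addresses are 6C 18 57 72.
Read back as big-endian, the last byte is least significant, giving 0x6C185772.
0x6C185772 = 1813534578.

1813534578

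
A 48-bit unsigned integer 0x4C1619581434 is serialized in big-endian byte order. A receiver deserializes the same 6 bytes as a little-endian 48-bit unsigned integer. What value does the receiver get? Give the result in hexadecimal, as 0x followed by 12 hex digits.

Stored big-endian, the bytes at ascending addresses are 4C 16 19 58 14 34.
Read back as little-endian, the first byte is least significant, giving 0x34145819164C.

0x34145819164C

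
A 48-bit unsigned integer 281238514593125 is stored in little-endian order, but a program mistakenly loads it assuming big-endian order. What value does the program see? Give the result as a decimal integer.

111522096466175

281238514593125 in 48-bit hexadecimal is 0xFFC8F1C26D65.
Stored little-endian, the bytes at ascending addresses are 65 6D C2 F1 C8 FF.
Read back as big-endian, the last byte is least significant, giving 0x656DC2F1C8FF.
0x656DC2F1C8FF = 111522096466175.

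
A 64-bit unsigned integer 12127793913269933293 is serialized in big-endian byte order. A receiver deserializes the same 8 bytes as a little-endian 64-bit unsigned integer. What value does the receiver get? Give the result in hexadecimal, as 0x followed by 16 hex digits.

0xED5499ED4E944EA8

12127793913269933293 in 64-bit hexadecimal is 0xA84E944EED9954ED.
Stored big-endian, the bytes at ascending addresses are A8 4E 94 4E ED 99 54 ED.
Read back as little-endian, the first byte is least significant, giving 0xED5499ED4E944EA8.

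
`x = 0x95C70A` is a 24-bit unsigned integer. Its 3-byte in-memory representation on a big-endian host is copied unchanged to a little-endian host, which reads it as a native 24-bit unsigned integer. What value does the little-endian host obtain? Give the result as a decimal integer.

706453

Stored big-endian, the bytes at ascending addresses are 95 C7 0A.
Read back as little-endian, the first byte is least significant, giving 0x0AC795.
0x0AC795 = 706453.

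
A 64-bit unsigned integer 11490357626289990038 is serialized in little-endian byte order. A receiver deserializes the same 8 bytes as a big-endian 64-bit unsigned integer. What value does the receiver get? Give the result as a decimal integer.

11490357626289990038 in 64-bit hexadecimal is 0x9F75F361F1372996.
Stored little-endian, the bytes at ascending addresses are 96 29 37 F1 61 F3 75 9F.
Read back as big-endian, the last byte is least significant, giving 0x962937F161F3759F.
0x962937F161F3759F = 10820241089604318623.

10820241089604318623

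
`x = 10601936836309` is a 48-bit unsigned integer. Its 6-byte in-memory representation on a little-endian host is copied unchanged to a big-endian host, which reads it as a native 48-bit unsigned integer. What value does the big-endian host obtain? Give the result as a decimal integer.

235118009820169

10601936836309 in 48-bit hexadecimal is 0x09A474ADD6D5.
Stored little-endian, the bytes at ascending addresses are D5 D6 AD 74 A4 09.
Read back as big-endian, the last byte is least significant, giving 0xD5D6AD74A409.
0xD5D6AD74A409 = 235118009820169.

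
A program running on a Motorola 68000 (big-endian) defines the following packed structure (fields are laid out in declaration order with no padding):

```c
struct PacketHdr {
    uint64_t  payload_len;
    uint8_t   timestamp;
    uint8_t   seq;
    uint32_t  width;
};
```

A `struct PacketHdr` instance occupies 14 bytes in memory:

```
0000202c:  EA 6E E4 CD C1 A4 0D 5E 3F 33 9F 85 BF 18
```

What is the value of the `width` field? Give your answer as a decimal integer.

`width` follows `payload_len` (8 B), `timestamp` (1 B), `seq` (1 B), so it starts at offset 8 + 1 + 1 = 10 and occupies 4 bytes.
Bytes at offsets 10..13: 9F 85 BF 18.
In big-endian order the high byte comes first in memory.
The bytes are already most-significant first: 0x9F85BF18.
0x9F85BF18 = 2676342552.

2676342552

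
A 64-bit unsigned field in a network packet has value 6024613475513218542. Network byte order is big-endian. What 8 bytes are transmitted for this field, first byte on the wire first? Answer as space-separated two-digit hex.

6024613475513218542 in hexadecimal, padded to 64 bits, is 0x539BBA0944FF35EE.
Split into bytes (most-significant first): 53 9B BA 09 44 FF 35 EE.
In big-endian order the high byte comes first in memory.
So the memory order matches the most-significant-first order: 53 9B BA 09 44 FF 35 EE.

53 9B BA 09 44 FF 35 EE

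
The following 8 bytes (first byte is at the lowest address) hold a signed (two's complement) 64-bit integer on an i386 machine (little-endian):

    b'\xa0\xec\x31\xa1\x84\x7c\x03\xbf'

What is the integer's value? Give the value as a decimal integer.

-4682762278453252960

In little-endian order the low byte comes first in memory.
Reassemble most-significant byte first: BF 03 7C 84 A1 31 EC A0 → 0xBF037C84A131ECA0.
Top bit is set, so as a signed 64-bit value this is 0xBF037C84A131ECA0 − 2^64 = -4682762278453252960.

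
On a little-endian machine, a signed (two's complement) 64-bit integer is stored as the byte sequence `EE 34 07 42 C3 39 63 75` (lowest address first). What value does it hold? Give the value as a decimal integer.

8458668035921097966

In little-endian order the low byte comes first in memory.
Reassemble most-significant byte first: 75 63 39 C3 42 07 34 EE → 0x756339C3420734EE.
0x756339C3420734EE = 8458668035921097966.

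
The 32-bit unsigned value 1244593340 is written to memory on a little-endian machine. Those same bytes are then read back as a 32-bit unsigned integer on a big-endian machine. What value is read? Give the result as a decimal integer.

3170643530

1244593340 in 32-bit hexadecimal is 0x4A2EFCBC.
Stored little-endian, the bytes at ascending addresses are BC FC 2E 4A.
Read back as big-endian, the last byte is least significant, giving 0xBCFC2E4A.
0xBCFC2E4A = 3170643530.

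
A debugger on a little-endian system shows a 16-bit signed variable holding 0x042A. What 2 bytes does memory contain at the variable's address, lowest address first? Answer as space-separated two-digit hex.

2A 04

Split into bytes (most-significant first): 04 2A.
Little-endian: lowest address holds the least-significant byte.
So at ascending addresses the bytes are 2A 04.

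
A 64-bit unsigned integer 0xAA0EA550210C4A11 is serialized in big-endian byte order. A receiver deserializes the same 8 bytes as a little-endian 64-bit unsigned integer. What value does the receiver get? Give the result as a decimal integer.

1245821584147812010

Stored big-endian, the bytes at ascending addresses are AA 0E A5 50 21 0C 4A 11.
Read back as little-endian, the first byte is least significant, giving 0x114A0C2150A50EAA.
0x114A0C2150A50EAA = 1245821584147812010.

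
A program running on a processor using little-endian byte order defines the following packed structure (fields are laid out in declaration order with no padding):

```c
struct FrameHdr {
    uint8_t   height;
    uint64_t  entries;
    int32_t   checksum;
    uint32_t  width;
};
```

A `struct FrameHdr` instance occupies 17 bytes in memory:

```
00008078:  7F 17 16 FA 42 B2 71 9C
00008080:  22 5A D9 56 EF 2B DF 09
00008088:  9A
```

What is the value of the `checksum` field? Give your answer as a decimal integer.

-279520934

`checksum` follows `height` (1 B), `entries` (8 B), so it starts at offset 1 + 8 = 9 and occupies 4 bytes.
Bytes at offsets 9..12: 5A D9 56 EF.
Little-endian: lowest address holds the least-significant byte.
Reassemble most-significant byte first: EF 56 D9 5A → 0xEF56D95A.
Top bit is set, so as a signed 32-bit value this is 0xEF56D95A − 2^32 = -279520934.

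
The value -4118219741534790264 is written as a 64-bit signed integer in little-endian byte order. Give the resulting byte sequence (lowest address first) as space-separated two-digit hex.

Two's complement of -4118219741534790264 in 64 bits: 4118219741534790264 = 0x3926DB09212EA278; invert → 0xC6D924F6DED15D87; add 1 → 0xC6D924F6DED15D88.
Split into bytes (most-significant first): C6 D9 24 F6 DE D1 5D 88.
Little-endian: lowest address holds the least-significant byte.
So at ascending addresses the bytes are 88 5D D1 DE F6 24 D9 C6.

88 5D D1 DE F6 24 D9 C6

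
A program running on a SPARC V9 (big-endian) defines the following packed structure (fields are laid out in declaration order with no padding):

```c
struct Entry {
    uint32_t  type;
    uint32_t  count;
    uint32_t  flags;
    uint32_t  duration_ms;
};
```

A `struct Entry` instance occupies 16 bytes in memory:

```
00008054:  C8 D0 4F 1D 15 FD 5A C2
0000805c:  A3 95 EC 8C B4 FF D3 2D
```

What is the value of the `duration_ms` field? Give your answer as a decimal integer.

`duration_ms` follows `type` (4 B), `count` (4 B), `flags` (4 B), so it starts at offset 4 + 4 + 4 = 12 and occupies 4 bytes.
Bytes at offsets 12..15: B4 FF D3 2D.
Big-endian stores the most-significant byte at the lowest address.
The bytes are already most-significant first: 0xB4FFD32D.
0xB4FFD32D = 3036664621.

3036664621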